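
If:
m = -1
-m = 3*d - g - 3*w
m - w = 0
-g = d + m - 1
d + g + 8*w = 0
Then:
No Solution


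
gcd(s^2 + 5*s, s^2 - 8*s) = s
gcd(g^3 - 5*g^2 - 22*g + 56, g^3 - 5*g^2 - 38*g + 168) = g - 7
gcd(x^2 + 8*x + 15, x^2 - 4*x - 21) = x + 3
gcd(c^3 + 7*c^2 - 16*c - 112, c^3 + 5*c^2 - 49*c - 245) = c + 7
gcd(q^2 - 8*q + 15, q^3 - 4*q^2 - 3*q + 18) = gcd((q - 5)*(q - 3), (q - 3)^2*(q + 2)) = q - 3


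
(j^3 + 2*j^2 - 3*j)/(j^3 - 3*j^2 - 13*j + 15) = j/(j - 5)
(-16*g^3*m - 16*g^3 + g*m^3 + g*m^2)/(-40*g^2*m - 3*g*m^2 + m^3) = g*(16*g^2*m + 16*g^2 - m^3 - m^2)/(m*(40*g^2 + 3*g*m - m^2))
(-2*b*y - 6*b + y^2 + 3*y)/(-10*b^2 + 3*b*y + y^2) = (y + 3)/(5*b + y)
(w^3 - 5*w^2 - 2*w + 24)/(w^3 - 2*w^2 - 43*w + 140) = (w^2 - w - 6)/(w^2 + 2*w - 35)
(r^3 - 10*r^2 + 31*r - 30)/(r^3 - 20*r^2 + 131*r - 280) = (r^2 - 5*r + 6)/(r^2 - 15*r + 56)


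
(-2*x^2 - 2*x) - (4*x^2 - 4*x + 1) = -6*x^2 + 2*x - 1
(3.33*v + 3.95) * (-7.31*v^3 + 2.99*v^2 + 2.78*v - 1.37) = -24.3423*v^4 - 18.9178*v^3 + 21.0679*v^2 + 6.4189*v - 5.4115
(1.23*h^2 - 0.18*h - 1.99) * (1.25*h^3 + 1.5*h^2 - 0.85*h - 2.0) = 1.5375*h^5 + 1.62*h^4 - 3.803*h^3 - 5.292*h^2 + 2.0515*h + 3.98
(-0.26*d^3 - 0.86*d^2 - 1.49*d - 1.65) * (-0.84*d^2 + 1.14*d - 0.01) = 0.2184*d^5 + 0.426*d^4 + 0.2738*d^3 - 0.304*d^2 - 1.8661*d + 0.0165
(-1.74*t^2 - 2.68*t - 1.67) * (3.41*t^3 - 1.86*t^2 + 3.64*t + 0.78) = -5.9334*t^5 - 5.9024*t^4 - 7.0435*t^3 - 8.0062*t^2 - 8.1692*t - 1.3026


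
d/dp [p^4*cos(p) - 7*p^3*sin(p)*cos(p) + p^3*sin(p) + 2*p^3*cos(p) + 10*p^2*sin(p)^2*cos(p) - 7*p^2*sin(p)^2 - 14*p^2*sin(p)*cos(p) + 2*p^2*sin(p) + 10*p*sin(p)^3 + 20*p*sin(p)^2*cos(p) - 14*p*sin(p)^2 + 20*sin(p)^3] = -p^4*sin(p) + 14*p^3*sin(p)^2 - 2*p^3*sin(p) + 5*p^3*cos(p) - 7*p^3 - 30*p^2*sin(p)^3 + 28*p^2*sin(p)^2 - 35*p^2*sin(p)*cos(p) + 23*p^2*sin(p) + 8*p^2*cos(p) - 14*p^2 - 60*p*sin(p)^3 + 50*p*sin(p)^2*cos(p) - 14*p*sin(p)^2 - 56*p*sin(p)*cos(p) + 44*p*sin(p) + 10*sin(p)^3 + 80*sin(p)^2*cos(p) - 14*sin(p)^2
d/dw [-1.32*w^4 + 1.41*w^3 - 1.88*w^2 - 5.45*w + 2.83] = -5.28*w^3 + 4.23*w^2 - 3.76*w - 5.45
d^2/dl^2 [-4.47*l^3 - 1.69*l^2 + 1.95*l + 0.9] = -26.82*l - 3.38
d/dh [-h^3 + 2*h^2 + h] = -3*h^2 + 4*h + 1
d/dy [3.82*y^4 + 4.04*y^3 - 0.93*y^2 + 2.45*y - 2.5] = 15.28*y^3 + 12.12*y^2 - 1.86*y + 2.45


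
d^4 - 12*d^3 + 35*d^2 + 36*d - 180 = (d - 6)*(d - 5)*(d - 3)*(d + 2)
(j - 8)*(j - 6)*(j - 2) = j^3 - 16*j^2 + 76*j - 96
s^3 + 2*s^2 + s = s*(s + 1)^2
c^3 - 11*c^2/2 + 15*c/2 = c*(c - 3)*(c - 5/2)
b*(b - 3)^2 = b^3 - 6*b^2 + 9*b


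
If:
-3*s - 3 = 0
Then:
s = -1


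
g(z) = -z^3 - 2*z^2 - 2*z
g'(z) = -3*z^2 - 4*z - 2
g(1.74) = -14.80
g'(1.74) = -18.04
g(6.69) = -402.31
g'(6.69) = -163.03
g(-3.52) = 25.87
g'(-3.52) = -25.09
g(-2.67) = 10.12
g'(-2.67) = -12.71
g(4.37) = -130.39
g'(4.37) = -76.77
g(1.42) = -9.74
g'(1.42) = -13.73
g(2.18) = -24.23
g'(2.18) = -24.98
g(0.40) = -1.18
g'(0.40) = -4.08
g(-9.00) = 585.00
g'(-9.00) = -209.00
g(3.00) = -51.00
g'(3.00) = -41.00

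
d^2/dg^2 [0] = 0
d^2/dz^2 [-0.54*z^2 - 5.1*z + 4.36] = -1.08000000000000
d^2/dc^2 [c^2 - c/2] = 2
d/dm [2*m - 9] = 2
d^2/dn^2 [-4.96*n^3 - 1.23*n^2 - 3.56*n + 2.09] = -29.76*n - 2.46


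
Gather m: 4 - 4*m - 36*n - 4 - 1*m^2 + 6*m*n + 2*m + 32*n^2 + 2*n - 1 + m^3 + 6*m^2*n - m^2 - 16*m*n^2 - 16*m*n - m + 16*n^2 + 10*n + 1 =m^3 + m^2*(6*n - 2) + m*(-16*n^2 - 10*n - 3) + 48*n^2 - 24*n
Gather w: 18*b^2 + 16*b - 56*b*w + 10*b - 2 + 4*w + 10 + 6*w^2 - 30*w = 18*b^2 + 26*b + 6*w^2 + w*(-56*b - 26) + 8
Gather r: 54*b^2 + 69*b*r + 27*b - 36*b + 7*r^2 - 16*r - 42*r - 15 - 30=54*b^2 - 9*b + 7*r^2 + r*(69*b - 58) - 45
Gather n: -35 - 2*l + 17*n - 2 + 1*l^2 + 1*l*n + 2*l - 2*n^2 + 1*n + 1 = l^2 - 2*n^2 + n*(l + 18) - 36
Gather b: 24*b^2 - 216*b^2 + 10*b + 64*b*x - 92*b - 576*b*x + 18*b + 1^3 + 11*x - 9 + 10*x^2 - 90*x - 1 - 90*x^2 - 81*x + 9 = -192*b^2 + b*(-512*x - 64) - 80*x^2 - 160*x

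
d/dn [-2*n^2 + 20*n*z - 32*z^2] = -4*n + 20*z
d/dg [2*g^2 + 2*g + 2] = 4*g + 2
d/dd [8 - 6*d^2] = -12*d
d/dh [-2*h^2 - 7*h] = -4*h - 7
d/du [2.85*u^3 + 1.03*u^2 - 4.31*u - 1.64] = 8.55*u^2 + 2.06*u - 4.31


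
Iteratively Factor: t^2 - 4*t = (t)*(t - 4)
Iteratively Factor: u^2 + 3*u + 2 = (u + 1)*(u + 2)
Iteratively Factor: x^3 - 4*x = (x + 2)*(x^2 - 2*x) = (x - 2)*(x + 2)*(x)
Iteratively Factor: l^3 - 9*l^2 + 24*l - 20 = (l - 2)*(l^2 - 7*l + 10) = (l - 5)*(l - 2)*(l - 2)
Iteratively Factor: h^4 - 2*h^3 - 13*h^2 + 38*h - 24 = (h + 4)*(h^3 - 6*h^2 + 11*h - 6) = (h - 2)*(h + 4)*(h^2 - 4*h + 3) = (h - 2)*(h - 1)*(h + 4)*(h - 3)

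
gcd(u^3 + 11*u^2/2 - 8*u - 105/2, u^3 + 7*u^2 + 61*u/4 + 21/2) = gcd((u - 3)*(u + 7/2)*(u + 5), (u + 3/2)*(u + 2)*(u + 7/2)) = u + 7/2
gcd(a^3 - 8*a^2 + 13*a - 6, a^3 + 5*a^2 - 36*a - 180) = a - 6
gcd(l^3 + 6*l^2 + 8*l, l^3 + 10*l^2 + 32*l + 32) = l^2 + 6*l + 8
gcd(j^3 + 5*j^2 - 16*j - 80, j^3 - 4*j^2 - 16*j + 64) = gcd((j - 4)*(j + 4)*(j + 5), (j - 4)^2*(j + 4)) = j^2 - 16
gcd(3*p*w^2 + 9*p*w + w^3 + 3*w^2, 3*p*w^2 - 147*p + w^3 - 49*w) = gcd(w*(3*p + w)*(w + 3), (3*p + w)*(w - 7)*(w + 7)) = 3*p + w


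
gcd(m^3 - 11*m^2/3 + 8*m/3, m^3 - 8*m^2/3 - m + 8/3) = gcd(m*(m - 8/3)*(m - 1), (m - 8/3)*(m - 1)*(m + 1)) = m^2 - 11*m/3 + 8/3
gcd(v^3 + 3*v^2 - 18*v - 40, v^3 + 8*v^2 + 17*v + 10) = v^2 + 7*v + 10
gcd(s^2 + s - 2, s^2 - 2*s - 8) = s + 2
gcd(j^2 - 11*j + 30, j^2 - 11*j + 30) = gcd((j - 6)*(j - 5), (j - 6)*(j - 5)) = j^2 - 11*j + 30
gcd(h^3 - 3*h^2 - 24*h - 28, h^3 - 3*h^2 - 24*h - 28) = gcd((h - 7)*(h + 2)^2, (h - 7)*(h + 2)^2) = h^3 - 3*h^2 - 24*h - 28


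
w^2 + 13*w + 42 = (w + 6)*(w + 7)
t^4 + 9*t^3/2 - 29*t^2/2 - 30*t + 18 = (t - 3)*(t - 1/2)*(t + 2)*(t + 6)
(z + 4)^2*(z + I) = z^3 + 8*z^2 + I*z^2 + 16*z + 8*I*z + 16*I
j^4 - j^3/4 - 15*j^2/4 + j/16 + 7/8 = (j - 2)*(j - 1/2)*(j + 1/2)*(j + 7/4)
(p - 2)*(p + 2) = p^2 - 4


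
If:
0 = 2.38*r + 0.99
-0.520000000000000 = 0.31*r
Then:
No Solution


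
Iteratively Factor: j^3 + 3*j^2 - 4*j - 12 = (j - 2)*(j^2 + 5*j + 6) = (j - 2)*(j + 2)*(j + 3)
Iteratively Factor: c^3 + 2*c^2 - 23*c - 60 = (c - 5)*(c^2 + 7*c + 12) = (c - 5)*(c + 3)*(c + 4)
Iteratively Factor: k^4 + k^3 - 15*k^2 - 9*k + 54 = (k + 3)*(k^3 - 2*k^2 - 9*k + 18) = (k + 3)^2*(k^2 - 5*k + 6) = (k - 2)*(k + 3)^2*(k - 3)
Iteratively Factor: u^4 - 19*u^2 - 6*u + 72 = (u + 3)*(u^3 - 3*u^2 - 10*u + 24) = (u - 2)*(u + 3)*(u^2 - u - 12) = (u - 4)*(u - 2)*(u + 3)*(u + 3)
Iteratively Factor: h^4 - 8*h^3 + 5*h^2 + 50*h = (h - 5)*(h^3 - 3*h^2 - 10*h) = (h - 5)*(h + 2)*(h^2 - 5*h) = (h - 5)^2*(h + 2)*(h)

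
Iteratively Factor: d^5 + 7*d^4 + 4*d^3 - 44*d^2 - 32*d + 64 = (d + 4)*(d^4 + 3*d^3 - 8*d^2 - 12*d + 16) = (d + 4)^2*(d^3 - d^2 - 4*d + 4) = (d - 1)*(d + 4)^2*(d^2 - 4) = (d - 2)*(d - 1)*(d + 4)^2*(d + 2)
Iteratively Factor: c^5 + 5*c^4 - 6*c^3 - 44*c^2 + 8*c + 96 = (c + 3)*(c^4 + 2*c^3 - 12*c^2 - 8*c + 32) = (c + 2)*(c + 3)*(c^3 - 12*c + 16) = (c - 2)*(c + 2)*(c + 3)*(c^2 + 2*c - 8) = (c - 2)*(c + 2)*(c + 3)*(c + 4)*(c - 2)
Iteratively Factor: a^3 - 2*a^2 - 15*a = (a + 3)*(a^2 - 5*a) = a*(a + 3)*(a - 5)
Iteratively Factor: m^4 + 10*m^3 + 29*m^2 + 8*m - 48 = (m + 3)*(m^3 + 7*m^2 + 8*m - 16) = (m - 1)*(m + 3)*(m^2 + 8*m + 16) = (m - 1)*(m + 3)*(m + 4)*(m + 4)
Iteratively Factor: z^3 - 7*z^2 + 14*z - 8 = (z - 4)*(z^2 - 3*z + 2) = (z - 4)*(z - 2)*(z - 1)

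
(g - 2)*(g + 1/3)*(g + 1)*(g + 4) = g^4 + 10*g^3/3 - 5*g^2 - 10*g - 8/3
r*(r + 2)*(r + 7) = r^3 + 9*r^2 + 14*r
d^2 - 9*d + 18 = (d - 6)*(d - 3)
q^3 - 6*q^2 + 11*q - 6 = (q - 3)*(q - 2)*(q - 1)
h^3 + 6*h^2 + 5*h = h*(h + 1)*(h + 5)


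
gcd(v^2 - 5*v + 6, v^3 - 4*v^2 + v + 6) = v^2 - 5*v + 6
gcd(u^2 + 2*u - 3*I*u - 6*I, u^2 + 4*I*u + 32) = 1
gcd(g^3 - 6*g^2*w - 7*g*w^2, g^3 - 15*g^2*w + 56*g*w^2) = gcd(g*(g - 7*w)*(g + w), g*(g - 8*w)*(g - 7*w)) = -g^2 + 7*g*w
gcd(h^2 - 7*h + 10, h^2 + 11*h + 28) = 1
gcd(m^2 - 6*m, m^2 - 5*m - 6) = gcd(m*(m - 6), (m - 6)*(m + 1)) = m - 6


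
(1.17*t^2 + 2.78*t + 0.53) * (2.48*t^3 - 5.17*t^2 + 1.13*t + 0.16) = 2.9016*t^5 + 0.845499999999999*t^4 - 11.7361*t^3 + 0.588499999999999*t^2 + 1.0437*t + 0.0848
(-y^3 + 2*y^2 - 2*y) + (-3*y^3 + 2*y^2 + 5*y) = -4*y^3 + 4*y^2 + 3*y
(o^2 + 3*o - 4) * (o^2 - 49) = o^4 + 3*o^3 - 53*o^2 - 147*o + 196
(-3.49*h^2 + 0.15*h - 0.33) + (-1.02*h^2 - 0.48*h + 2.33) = -4.51*h^2 - 0.33*h + 2.0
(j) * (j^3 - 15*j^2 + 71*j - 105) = j^4 - 15*j^3 + 71*j^2 - 105*j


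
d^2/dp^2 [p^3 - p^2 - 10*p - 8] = 6*p - 2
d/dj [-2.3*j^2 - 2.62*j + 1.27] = -4.6*j - 2.62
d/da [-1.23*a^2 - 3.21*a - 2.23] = -2.46*a - 3.21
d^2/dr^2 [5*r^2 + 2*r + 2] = 10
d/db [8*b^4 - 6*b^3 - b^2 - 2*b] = 32*b^3 - 18*b^2 - 2*b - 2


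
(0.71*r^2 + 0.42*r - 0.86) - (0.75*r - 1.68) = 0.71*r^2 - 0.33*r + 0.82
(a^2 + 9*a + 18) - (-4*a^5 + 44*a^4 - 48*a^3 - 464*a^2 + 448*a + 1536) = 4*a^5 - 44*a^4 + 48*a^3 + 465*a^2 - 439*a - 1518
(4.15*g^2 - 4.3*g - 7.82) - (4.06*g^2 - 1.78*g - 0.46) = 0.0900000000000007*g^2 - 2.52*g - 7.36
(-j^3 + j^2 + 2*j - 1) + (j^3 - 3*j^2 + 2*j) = -2*j^2 + 4*j - 1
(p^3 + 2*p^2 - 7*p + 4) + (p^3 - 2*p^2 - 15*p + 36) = 2*p^3 - 22*p + 40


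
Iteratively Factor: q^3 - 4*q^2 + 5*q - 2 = (q - 2)*(q^2 - 2*q + 1) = (q - 2)*(q - 1)*(q - 1)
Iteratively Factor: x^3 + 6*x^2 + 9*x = (x + 3)*(x^2 + 3*x) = (x + 3)^2*(x)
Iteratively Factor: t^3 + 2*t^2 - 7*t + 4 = (t + 4)*(t^2 - 2*t + 1) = (t - 1)*(t + 4)*(t - 1)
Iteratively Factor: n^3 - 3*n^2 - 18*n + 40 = (n + 4)*(n^2 - 7*n + 10) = (n - 5)*(n + 4)*(n - 2)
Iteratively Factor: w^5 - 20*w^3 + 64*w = (w - 4)*(w^4 + 4*w^3 - 4*w^2 - 16*w) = (w - 4)*(w - 2)*(w^3 + 6*w^2 + 8*w) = (w - 4)*(w - 2)*(w + 4)*(w^2 + 2*w) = w*(w - 4)*(w - 2)*(w + 4)*(w + 2)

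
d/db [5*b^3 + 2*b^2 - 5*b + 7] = 15*b^2 + 4*b - 5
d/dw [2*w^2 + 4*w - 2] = 4*w + 4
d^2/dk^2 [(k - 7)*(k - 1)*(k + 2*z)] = 6*k + 4*z - 16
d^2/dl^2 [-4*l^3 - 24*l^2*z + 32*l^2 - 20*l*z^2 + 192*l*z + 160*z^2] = -24*l - 48*z + 64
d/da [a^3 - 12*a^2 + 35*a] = 3*a^2 - 24*a + 35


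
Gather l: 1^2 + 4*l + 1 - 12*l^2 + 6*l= -12*l^2 + 10*l + 2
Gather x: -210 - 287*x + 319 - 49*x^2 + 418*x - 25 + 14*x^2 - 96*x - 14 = -35*x^2 + 35*x + 70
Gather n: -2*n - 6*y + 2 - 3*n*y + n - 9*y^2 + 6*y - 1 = n*(-3*y - 1) - 9*y^2 + 1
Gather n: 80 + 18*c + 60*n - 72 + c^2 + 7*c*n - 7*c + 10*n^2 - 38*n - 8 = c^2 + 11*c + 10*n^2 + n*(7*c + 22)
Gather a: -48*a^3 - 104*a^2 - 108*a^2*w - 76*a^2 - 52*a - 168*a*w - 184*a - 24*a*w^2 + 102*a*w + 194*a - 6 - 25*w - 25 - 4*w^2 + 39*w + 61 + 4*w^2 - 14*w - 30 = -48*a^3 + a^2*(-108*w - 180) + a*(-24*w^2 - 66*w - 42)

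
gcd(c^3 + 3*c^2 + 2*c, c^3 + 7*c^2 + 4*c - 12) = c + 2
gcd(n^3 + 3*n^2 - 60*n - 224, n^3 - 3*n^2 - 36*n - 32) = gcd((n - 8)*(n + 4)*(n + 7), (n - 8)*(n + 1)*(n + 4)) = n^2 - 4*n - 32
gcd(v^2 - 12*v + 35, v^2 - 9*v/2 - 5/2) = v - 5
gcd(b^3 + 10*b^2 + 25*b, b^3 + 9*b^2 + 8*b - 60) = b + 5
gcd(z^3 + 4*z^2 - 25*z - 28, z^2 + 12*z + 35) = z + 7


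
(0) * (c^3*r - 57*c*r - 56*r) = 0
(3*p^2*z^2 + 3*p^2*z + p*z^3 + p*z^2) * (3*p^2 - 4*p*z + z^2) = 9*p^4*z^2 + 9*p^4*z - 9*p^3*z^3 - 9*p^3*z^2 - p^2*z^4 - p^2*z^3 + p*z^5 + p*z^4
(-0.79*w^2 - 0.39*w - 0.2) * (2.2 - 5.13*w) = 4.0527*w^3 + 0.2627*w^2 + 0.168*w - 0.44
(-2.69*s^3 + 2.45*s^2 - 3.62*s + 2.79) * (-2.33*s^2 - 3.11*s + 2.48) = 6.2677*s^5 + 2.6574*s^4 - 5.8561*s^3 + 10.8335*s^2 - 17.6545*s + 6.9192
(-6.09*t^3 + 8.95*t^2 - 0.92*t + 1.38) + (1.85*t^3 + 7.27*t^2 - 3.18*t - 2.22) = -4.24*t^3 + 16.22*t^2 - 4.1*t - 0.84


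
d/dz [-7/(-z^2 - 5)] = -14*z/(z^2 + 5)^2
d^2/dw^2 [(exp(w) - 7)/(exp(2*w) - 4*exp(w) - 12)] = (exp(4*w) - 24*exp(3*w) + 156*exp(2*w) - 496*exp(w) + 480)*exp(w)/(exp(6*w) - 12*exp(5*w) + 12*exp(4*w) + 224*exp(3*w) - 144*exp(2*w) - 1728*exp(w) - 1728)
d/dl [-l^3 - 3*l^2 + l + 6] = -3*l^2 - 6*l + 1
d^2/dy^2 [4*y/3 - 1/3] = 0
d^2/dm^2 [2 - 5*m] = 0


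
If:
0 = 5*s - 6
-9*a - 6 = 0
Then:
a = -2/3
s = 6/5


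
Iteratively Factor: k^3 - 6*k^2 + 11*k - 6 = (k - 3)*(k^2 - 3*k + 2) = (k - 3)*(k - 1)*(k - 2)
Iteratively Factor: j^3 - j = (j - 1)*(j^2 + j) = (j - 1)*(j + 1)*(j)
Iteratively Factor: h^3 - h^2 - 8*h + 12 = (h - 2)*(h^2 + h - 6) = (h - 2)^2*(h + 3)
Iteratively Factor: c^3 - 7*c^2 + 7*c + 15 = (c - 3)*(c^2 - 4*c - 5) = (c - 3)*(c + 1)*(c - 5)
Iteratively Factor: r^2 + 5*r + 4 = (r + 1)*(r + 4)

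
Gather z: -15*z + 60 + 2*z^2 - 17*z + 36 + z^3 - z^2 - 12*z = z^3 + z^2 - 44*z + 96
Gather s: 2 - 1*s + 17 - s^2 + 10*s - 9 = -s^2 + 9*s + 10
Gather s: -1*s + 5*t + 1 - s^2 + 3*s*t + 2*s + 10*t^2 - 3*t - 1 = -s^2 + s*(3*t + 1) + 10*t^2 + 2*t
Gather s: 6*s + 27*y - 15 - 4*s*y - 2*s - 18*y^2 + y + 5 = s*(4 - 4*y) - 18*y^2 + 28*y - 10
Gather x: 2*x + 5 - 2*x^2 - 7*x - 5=-2*x^2 - 5*x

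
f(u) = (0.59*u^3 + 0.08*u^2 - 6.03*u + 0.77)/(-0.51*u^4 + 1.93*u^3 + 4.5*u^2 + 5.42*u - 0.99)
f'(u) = (1.77*u^2 + 0.16*u - 6.03)/(-0.51*u^4 + 1.93*u^3 + 4.5*u^2 + 5.42*u - 0.99) + (0.59*u^3 + 0.08*u^2 - 6.03*u + 0.77)*(2.04*u^3 - 5.79*u^2 - 9.0*u - 5.42)/(-0.51*u^4 + 1.93*u^3 + 4.5*u^2 + 5.42*u - 0.99)^2 = (0.3009*u^6 + 0.0816000000000008*u^5 - 6.7253*u^4 + 31.2422*u^3 + 21.358*u^2 - 7.0884*u + 1.7963)/(0.2601*u^8 - 1.9686*u^7 - 0.8651*u^6 + 11.8416*u^5 + 42.181*u^4 + 44.9586*u^3 + 20.4664*u^2 - 10.7316*u + 0.9801)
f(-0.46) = -1.28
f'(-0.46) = 0.83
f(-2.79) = -0.10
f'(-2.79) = -0.27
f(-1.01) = -1.44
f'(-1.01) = -0.43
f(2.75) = -0.05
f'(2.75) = 0.16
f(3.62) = 0.10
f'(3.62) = 0.20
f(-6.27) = 0.09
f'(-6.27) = 0.00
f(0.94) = -0.47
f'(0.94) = 0.41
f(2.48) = -0.09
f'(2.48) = 0.16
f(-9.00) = 0.08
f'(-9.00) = 0.00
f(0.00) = -0.78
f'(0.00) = 1.83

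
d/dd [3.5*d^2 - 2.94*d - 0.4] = 7.0*d - 2.94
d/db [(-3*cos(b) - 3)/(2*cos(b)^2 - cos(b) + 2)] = 3*(-4*cos(b) - cos(2*b) + 2)*sin(b)/(-cos(b) + cos(2*b) + 3)^2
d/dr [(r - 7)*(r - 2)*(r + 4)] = 3*r^2 - 10*r - 22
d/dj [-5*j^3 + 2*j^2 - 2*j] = -15*j^2 + 4*j - 2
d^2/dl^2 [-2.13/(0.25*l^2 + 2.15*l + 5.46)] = (0.26625*l^2 + 2.28975*l - 2.13*(0.5*l + 2.15)*(1.0*l + 4.3) + 5.8149)/(0.25*l^2 + 2.15*l + 5.46)^3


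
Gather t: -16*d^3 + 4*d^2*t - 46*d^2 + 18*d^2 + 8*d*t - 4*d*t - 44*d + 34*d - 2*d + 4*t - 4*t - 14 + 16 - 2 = -16*d^3 - 28*d^2 - 12*d + t*(4*d^2 + 4*d)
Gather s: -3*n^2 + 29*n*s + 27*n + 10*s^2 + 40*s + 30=-3*n^2 + 27*n + 10*s^2 + s*(29*n + 40) + 30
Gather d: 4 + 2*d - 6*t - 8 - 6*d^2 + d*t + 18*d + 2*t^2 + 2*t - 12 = -6*d^2 + d*(t + 20) + 2*t^2 - 4*t - 16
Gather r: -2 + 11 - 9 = 0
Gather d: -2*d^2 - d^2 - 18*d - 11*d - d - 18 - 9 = -3*d^2 - 30*d - 27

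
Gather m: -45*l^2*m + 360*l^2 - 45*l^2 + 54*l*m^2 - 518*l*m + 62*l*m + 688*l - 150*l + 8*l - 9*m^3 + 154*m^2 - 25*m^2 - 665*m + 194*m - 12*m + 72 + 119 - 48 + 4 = 315*l^2 + 546*l - 9*m^3 + m^2*(54*l + 129) + m*(-45*l^2 - 456*l - 483) + 147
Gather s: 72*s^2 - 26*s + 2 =72*s^2 - 26*s + 2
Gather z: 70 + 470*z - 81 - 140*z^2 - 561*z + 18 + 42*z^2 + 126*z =-98*z^2 + 35*z + 7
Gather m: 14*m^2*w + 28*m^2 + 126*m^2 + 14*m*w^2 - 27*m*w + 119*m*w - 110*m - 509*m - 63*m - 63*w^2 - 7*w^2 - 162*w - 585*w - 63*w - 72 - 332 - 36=m^2*(14*w + 154) + m*(14*w^2 + 92*w - 682) - 70*w^2 - 810*w - 440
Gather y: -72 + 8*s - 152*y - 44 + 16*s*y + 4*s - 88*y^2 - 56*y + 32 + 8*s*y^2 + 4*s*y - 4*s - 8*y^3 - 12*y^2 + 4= 8*s - 8*y^3 + y^2*(8*s - 100) + y*(20*s - 208) - 80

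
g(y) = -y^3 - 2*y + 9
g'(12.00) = -434.00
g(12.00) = -1743.00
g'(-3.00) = -29.00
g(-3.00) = 42.00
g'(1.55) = -9.21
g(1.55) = 2.18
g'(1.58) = -9.49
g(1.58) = 1.90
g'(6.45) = -126.81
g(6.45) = -272.24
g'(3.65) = -41.97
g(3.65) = -46.93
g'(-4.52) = -63.29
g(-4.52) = 110.39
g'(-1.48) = -8.57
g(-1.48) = 15.20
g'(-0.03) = -2.00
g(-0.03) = 9.06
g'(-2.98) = -28.64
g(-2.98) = 41.42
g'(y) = -3*y^2 - 2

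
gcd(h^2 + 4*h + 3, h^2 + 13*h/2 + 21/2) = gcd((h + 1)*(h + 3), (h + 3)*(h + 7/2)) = h + 3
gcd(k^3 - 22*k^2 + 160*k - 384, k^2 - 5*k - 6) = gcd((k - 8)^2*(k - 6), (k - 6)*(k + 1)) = k - 6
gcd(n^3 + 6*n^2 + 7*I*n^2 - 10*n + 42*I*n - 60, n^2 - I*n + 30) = n + 5*I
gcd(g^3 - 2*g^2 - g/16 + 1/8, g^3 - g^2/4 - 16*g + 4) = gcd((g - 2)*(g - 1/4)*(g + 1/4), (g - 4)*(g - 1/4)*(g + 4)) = g - 1/4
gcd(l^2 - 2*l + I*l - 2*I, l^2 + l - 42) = 1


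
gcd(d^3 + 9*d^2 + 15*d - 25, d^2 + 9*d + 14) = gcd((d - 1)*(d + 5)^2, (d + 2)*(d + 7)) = 1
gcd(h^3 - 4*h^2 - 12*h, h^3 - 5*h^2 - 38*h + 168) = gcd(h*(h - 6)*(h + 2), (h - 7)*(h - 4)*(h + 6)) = 1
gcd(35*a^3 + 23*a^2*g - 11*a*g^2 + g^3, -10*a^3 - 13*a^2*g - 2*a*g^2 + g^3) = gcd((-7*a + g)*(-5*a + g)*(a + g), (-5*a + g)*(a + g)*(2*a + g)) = 5*a^2 + 4*a*g - g^2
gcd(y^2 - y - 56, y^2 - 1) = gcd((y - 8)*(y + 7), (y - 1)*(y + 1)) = 1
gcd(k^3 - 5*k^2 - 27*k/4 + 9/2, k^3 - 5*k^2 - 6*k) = k - 6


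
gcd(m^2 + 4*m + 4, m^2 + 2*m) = m + 2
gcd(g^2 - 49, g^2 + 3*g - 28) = g + 7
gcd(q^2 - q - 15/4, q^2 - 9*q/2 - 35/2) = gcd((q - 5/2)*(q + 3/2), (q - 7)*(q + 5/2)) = 1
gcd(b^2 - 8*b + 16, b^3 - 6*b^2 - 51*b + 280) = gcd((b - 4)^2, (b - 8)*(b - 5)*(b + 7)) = 1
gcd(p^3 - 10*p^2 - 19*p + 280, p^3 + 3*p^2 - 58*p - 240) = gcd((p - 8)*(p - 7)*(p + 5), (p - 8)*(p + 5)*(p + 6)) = p^2 - 3*p - 40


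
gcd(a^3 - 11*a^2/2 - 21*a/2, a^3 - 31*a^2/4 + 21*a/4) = a^2 - 7*a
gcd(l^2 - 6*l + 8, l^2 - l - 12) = l - 4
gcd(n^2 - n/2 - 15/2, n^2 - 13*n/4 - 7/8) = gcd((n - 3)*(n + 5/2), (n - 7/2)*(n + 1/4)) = 1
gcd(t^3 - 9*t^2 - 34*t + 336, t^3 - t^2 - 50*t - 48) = t^2 - 2*t - 48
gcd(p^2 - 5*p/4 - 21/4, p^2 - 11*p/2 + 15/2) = p - 3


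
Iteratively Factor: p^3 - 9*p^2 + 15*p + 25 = (p - 5)*(p^2 - 4*p - 5) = (p - 5)^2*(p + 1)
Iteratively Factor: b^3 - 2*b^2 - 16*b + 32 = (b + 4)*(b^2 - 6*b + 8) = (b - 4)*(b + 4)*(b - 2)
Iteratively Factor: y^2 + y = (y + 1)*(y)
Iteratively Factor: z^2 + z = (z + 1)*(z)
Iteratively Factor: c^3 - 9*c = (c)*(c^2 - 9) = c*(c + 3)*(c - 3)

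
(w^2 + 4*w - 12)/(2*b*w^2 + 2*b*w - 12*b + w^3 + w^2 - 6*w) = (w + 6)/(2*b*w + 6*b + w^2 + 3*w)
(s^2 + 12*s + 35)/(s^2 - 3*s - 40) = (s + 7)/(s - 8)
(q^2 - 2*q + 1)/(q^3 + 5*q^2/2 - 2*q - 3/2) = 2*(q - 1)/(2*q^2 + 7*q + 3)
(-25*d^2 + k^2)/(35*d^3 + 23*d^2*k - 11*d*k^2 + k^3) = (-5*d - k)/(7*d^2 + 6*d*k - k^2)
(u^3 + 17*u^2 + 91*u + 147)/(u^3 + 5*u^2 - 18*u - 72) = (u^2 + 14*u + 49)/(u^2 + 2*u - 24)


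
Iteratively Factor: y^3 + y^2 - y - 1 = (y + 1)*(y^2 - 1) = (y - 1)*(y + 1)*(y + 1)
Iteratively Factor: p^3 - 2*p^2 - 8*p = (p)*(p^2 - 2*p - 8) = p*(p + 2)*(p - 4)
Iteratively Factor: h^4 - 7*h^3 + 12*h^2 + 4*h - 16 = (h - 2)*(h^3 - 5*h^2 + 2*h + 8) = (h - 4)*(h - 2)*(h^2 - h - 2) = (h - 4)*(h - 2)^2*(h + 1)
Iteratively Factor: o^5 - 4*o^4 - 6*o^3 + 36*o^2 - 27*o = (o)*(o^4 - 4*o^3 - 6*o^2 + 36*o - 27) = o*(o - 3)*(o^3 - o^2 - 9*o + 9) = o*(o - 3)^2*(o^2 + 2*o - 3) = o*(o - 3)^2*(o - 1)*(o + 3)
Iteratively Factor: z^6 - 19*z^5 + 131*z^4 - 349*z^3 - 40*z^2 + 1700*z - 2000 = (z - 5)*(z^5 - 14*z^4 + 61*z^3 - 44*z^2 - 260*z + 400) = (z - 5)^2*(z^4 - 9*z^3 + 16*z^2 + 36*z - 80) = (z - 5)^2*(z - 2)*(z^3 - 7*z^2 + 2*z + 40) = (z - 5)^2*(z - 2)*(z + 2)*(z^2 - 9*z + 20) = (z - 5)^2*(z - 4)*(z - 2)*(z + 2)*(z - 5)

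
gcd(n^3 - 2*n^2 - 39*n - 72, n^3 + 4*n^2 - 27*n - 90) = n + 3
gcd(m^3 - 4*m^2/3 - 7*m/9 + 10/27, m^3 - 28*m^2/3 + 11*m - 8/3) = m - 1/3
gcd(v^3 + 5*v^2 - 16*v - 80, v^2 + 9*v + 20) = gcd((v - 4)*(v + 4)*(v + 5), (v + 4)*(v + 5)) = v^2 + 9*v + 20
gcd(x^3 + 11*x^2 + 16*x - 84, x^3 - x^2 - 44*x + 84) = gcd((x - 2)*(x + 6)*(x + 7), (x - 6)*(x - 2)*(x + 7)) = x^2 + 5*x - 14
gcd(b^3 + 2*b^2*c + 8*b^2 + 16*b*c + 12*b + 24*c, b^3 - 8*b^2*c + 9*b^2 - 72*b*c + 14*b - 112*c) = b + 2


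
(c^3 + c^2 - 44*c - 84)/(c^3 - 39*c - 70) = (c + 6)/(c + 5)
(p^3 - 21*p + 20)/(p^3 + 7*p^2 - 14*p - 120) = (p - 1)/(p + 6)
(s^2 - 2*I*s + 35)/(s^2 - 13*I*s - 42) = (s + 5*I)/(s - 6*I)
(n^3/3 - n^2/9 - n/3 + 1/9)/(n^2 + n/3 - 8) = (n^3 - n^2/3 - n + 1/3)/(3*n^2 + n - 24)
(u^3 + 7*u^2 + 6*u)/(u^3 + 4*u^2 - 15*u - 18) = u/(u - 3)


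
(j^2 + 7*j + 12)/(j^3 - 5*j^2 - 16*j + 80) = (j + 3)/(j^2 - 9*j + 20)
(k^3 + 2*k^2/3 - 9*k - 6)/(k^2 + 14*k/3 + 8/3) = (k^2 - 9)/(k + 4)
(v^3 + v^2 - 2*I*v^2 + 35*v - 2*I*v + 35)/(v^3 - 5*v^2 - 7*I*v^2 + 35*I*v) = (v^2 + v*(1 + 5*I) + 5*I)/(v*(v - 5))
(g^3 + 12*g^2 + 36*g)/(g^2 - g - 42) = g*(g + 6)/(g - 7)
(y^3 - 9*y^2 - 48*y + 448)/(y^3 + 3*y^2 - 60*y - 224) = (y - 8)/(y + 4)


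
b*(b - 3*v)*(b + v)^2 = b^4 - b^3*v - 5*b^2*v^2 - 3*b*v^3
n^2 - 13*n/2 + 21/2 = (n - 7/2)*(n - 3)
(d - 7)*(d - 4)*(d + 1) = d^3 - 10*d^2 + 17*d + 28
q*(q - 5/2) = q^2 - 5*q/2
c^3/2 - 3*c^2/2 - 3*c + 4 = (c/2 + 1)*(c - 4)*(c - 1)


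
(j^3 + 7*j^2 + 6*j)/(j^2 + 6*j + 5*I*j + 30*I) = j*(j + 1)/(j + 5*I)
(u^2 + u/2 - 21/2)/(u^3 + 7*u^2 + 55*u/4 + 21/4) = 2*(u - 3)/(2*u^2 + 7*u + 3)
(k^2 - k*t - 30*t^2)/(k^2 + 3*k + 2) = (k^2 - k*t - 30*t^2)/(k^2 + 3*k + 2)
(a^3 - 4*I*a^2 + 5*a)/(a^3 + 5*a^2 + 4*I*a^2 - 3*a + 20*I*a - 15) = a*(a - 5*I)/(a^2 + a*(5 + 3*I) + 15*I)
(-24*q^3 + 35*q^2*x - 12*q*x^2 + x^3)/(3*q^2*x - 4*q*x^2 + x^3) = (-8*q + x)/x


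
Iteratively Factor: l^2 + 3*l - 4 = (l - 1)*(l + 4)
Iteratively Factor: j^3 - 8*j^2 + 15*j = (j - 3)*(j^2 - 5*j) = (j - 5)*(j - 3)*(j)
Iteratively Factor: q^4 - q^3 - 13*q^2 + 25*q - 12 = (q - 1)*(q^3 - 13*q + 12) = (q - 1)*(q + 4)*(q^2 - 4*q + 3) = (q - 3)*(q - 1)*(q + 4)*(q - 1)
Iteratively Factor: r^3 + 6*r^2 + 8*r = (r + 4)*(r^2 + 2*r) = r*(r + 4)*(r + 2)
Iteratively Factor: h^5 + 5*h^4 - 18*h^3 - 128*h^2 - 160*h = (h - 5)*(h^4 + 10*h^3 + 32*h^2 + 32*h) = h*(h - 5)*(h^3 + 10*h^2 + 32*h + 32) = h*(h - 5)*(h + 4)*(h^2 + 6*h + 8) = h*(h - 5)*(h + 2)*(h + 4)*(h + 4)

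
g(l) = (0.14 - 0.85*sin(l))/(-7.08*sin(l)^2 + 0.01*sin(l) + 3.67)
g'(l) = (0.14 - 0.85*sin(l))*(14.16*sin(l)*cos(l) - 0.01*cos(l))/(-7.08*sin(l)^2 + 0.01*sin(l) + 3.67)^2 - 0.85*cos(l)/(-7.08*sin(l)^2 + 0.01*sin(l) + 3.67)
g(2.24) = 0.78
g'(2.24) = 7.12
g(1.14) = 0.29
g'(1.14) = -0.56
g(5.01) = -0.34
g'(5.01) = -0.39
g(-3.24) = 0.02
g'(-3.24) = 0.23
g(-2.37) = 3.32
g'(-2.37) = 109.27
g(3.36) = 0.10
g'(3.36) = 0.34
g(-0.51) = 0.28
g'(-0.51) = -1.23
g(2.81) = -0.05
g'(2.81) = 0.34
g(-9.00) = 0.20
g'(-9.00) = 0.74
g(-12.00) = -0.19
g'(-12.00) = -1.19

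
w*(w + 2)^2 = w^3 + 4*w^2 + 4*w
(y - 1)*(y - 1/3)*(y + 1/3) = y^3 - y^2 - y/9 + 1/9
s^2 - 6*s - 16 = (s - 8)*(s + 2)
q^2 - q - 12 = (q - 4)*(q + 3)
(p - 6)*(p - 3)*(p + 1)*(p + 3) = p^4 - 5*p^3 - 15*p^2 + 45*p + 54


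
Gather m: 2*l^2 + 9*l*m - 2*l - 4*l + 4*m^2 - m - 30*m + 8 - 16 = 2*l^2 - 6*l + 4*m^2 + m*(9*l - 31) - 8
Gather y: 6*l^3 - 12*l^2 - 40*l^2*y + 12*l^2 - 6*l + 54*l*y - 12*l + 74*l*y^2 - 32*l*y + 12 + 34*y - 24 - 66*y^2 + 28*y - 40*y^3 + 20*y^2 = 6*l^3 - 18*l - 40*y^3 + y^2*(74*l - 46) + y*(-40*l^2 + 22*l + 62) - 12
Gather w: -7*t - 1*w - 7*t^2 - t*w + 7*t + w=-7*t^2 - t*w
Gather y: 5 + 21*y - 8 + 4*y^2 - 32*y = 4*y^2 - 11*y - 3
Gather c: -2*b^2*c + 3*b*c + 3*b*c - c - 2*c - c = c*(-2*b^2 + 6*b - 4)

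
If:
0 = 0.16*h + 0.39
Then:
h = -2.44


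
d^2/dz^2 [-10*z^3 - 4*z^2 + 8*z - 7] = -60*z - 8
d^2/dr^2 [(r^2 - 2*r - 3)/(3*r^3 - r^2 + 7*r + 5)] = 2*(9*r^6 - 54*r^5 - 207*r^4 + 14*r^3 - 3*r^2 + 168*r - 67)/(27*r^9 - 27*r^8 + 198*r^7 + 8*r^6 + 372*r^5 + 498*r^4 + 358*r^3 + 660*r^2 + 525*r + 125)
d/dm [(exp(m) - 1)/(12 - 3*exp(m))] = exp(m)/(exp(m) - 4)^2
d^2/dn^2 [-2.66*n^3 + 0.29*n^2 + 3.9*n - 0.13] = 0.58 - 15.96*n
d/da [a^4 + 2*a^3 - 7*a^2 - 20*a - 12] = 4*a^3 + 6*a^2 - 14*a - 20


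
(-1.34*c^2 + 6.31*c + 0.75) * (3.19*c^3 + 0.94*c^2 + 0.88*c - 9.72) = -4.2746*c^5 + 18.8693*c^4 + 7.1447*c^3 + 19.2826*c^2 - 60.6732*c - 7.29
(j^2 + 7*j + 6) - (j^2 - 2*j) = 9*j + 6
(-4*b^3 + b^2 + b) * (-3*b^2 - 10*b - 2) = 12*b^5 + 37*b^4 - 5*b^3 - 12*b^2 - 2*b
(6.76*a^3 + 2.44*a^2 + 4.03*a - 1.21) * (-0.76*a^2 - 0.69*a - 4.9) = -5.1376*a^5 - 6.5188*a^4 - 37.8704*a^3 - 13.8171*a^2 - 18.9121*a + 5.929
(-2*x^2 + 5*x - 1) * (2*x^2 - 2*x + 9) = -4*x^4 + 14*x^3 - 30*x^2 + 47*x - 9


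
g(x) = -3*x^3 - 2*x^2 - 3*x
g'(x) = -9*x^2 - 4*x - 3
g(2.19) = -47.67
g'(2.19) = -54.92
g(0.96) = -7.38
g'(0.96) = -15.13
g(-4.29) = 212.92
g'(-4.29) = -151.48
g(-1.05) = 4.42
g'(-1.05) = -8.72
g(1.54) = -20.32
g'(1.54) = -30.50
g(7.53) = -1416.87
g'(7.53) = -543.43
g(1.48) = -18.55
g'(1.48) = -28.63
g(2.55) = -70.40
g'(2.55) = -71.72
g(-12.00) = 4932.00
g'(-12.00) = -1251.00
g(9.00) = -2376.00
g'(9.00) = -768.00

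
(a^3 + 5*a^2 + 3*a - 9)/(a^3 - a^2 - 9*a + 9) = (a + 3)/(a - 3)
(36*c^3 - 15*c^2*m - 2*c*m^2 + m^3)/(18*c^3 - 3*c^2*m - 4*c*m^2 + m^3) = (4*c + m)/(2*c + m)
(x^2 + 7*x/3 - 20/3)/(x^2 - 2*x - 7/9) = 3*(-3*x^2 - 7*x + 20)/(-9*x^2 + 18*x + 7)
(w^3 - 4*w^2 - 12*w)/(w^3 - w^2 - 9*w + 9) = w*(w^2 - 4*w - 12)/(w^3 - w^2 - 9*w + 9)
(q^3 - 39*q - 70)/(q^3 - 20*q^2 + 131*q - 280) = (q^2 + 7*q + 10)/(q^2 - 13*q + 40)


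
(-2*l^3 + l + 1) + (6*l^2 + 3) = -2*l^3 + 6*l^2 + l + 4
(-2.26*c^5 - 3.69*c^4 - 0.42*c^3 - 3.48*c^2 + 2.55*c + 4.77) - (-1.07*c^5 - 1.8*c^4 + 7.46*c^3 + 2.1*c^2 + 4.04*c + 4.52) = -1.19*c^5 - 1.89*c^4 - 7.88*c^3 - 5.58*c^2 - 1.49*c + 0.25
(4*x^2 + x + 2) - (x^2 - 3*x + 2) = 3*x^2 + 4*x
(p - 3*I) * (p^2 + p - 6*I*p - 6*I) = p^3 + p^2 - 9*I*p^2 - 18*p - 9*I*p - 18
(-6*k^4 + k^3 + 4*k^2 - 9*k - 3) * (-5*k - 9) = 30*k^5 + 49*k^4 - 29*k^3 + 9*k^2 + 96*k + 27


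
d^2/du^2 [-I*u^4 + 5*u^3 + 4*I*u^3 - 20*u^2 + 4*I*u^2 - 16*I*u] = -12*I*u^2 + u*(30 + 24*I) - 40 + 8*I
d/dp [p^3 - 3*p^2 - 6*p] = 3*p^2 - 6*p - 6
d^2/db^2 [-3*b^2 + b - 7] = -6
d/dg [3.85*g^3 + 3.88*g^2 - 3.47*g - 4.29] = 11.55*g^2 + 7.76*g - 3.47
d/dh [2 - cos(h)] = sin(h)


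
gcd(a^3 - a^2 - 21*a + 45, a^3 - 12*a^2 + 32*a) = 1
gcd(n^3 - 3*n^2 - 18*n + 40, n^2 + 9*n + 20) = n + 4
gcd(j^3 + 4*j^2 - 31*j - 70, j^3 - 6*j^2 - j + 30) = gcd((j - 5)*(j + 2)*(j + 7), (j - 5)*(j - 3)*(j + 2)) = j^2 - 3*j - 10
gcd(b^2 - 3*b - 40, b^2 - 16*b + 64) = b - 8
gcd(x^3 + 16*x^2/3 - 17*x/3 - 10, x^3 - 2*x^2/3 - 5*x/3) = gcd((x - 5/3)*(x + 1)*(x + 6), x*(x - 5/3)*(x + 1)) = x^2 - 2*x/3 - 5/3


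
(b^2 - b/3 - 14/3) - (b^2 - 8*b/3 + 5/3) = 7*b/3 - 19/3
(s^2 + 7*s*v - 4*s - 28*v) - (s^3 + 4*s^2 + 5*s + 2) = -s^3 - 3*s^2 + 7*s*v - 9*s - 28*v - 2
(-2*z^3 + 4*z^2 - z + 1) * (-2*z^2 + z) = 4*z^5 - 10*z^4 + 6*z^3 - 3*z^2 + z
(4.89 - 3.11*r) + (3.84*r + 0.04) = 0.73*r + 4.93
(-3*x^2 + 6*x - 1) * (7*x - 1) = -21*x^3 + 45*x^2 - 13*x + 1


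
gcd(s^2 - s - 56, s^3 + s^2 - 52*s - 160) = s - 8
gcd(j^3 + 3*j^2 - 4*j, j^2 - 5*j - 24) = 1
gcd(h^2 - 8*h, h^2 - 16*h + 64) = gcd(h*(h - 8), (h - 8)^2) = h - 8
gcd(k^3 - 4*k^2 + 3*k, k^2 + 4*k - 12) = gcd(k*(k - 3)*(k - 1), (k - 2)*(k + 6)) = 1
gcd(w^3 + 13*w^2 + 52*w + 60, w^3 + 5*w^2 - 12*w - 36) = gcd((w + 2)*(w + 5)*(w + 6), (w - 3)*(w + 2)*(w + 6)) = w^2 + 8*w + 12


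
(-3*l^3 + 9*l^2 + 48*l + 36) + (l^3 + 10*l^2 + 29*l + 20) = -2*l^3 + 19*l^2 + 77*l + 56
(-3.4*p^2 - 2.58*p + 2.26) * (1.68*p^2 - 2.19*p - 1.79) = -5.712*p^4 + 3.1116*p^3 + 15.533*p^2 - 0.3312*p - 4.0454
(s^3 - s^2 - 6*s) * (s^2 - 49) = s^5 - s^4 - 55*s^3 + 49*s^2 + 294*s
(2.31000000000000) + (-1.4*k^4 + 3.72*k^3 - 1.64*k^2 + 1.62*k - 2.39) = -1.4*k^4 + 3.72*k^3 - 1.64*k^2 + 1.62*k - 0.0800000000000001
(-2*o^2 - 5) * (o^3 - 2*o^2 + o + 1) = -2*o^5 + 4*o^4 - 7*o^3 + 8*o^2 - 5*o - 5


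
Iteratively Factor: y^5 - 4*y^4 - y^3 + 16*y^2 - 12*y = (y + 2)*(y^4 - 6*y^3 + 11*y^2 - 6*y) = (y - 3)*(y + 2)*(y^3 - 3*y^2 + 2*y) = (y - 3)*(y - 2)*(y + 2)*(y^2 - y) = y*(y - 3)*(y - 2)*(y + 2)*(y - 1)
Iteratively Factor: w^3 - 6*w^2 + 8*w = (w - 4)*(w^2 - 2*w) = (w - 4)*(w - 2)*(w)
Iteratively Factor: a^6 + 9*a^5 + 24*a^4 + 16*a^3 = (a + 4)*(a^5 + 5*a^4 + 4*a^3) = a*(a + 4)*(a^4 + 5*a^3 + 4*a^2) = a*(a + 4)^2*(a^3 + a^2) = a^2*(a + 4)^2*(a^2 + a) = a^3*(a + 4)^2*(a + 1)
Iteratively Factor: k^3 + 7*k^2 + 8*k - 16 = (k + 4)*(k^2 + 3*k - 4) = (k + 4)^2*(k - 1)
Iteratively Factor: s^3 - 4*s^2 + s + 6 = (s - 3)*(s^2 - s - 2) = (s - 3)*(s - 2)*(s + 1)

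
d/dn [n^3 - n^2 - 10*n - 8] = 3*n^2 - 2*n - 10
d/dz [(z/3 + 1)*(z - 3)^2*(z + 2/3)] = 4*z^3/3 - 7*z^2/3 - 22*z/3 + 7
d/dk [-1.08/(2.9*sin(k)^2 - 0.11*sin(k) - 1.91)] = (6.264*sin(k) - 0.1188)*cos(k)/(-2.9*sin(k)^2 + 0.11*sin(k) + 1.91)^2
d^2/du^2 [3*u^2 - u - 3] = 6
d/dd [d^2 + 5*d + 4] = 2*d + 5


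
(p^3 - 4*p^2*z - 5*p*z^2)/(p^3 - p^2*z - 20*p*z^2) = (p + z)/(p + 4*z)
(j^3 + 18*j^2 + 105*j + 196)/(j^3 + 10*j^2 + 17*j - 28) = (j + 7)/(j - 1)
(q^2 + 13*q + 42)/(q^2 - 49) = (q + 6)/(q - 7)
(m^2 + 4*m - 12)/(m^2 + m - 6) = (m + 6)/(m + 3)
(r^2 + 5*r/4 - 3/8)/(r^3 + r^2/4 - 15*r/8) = (4*r - 1)/(r*(4*r - 5))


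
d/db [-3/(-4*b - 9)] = -12/(4*b + 9)^2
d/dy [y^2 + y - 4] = 2*y + 1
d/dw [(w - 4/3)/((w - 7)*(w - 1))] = (-3*w^2 + 8*w - 11)/(3*(w^4 - 16*w^3 + 78*w^2 - 112*w + 49))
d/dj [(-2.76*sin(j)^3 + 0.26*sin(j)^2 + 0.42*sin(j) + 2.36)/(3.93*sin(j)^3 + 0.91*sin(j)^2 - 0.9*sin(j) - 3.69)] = (-3.5334*sin(j)^4 + 1.6668*sin(j)^3 + 2.1126*sin(j)^2 - 6.214*sin(j) + 0.5742)*cos(j)/(15.4449*sin(j)^6 + 7.1526*sin(j)^5 - 6.2459*sin(j)^4 - 30.6414*sin(j)^3 - 5.9058*sin(j)^2 + 6.642*sin(j) + 13.6161)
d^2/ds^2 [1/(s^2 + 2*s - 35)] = 2*(-s^2 - 2*s + 4*(s + 1)^2 + 35)/(s^2 + 2*s - 35)^3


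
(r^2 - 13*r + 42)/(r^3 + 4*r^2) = (r^2 - 13*r + 42)/(r^2*(r + 4))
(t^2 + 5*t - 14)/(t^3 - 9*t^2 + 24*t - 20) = (t + 7)/(t^2 - 7*t + 10)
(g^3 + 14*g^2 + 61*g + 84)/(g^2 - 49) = (g^2 + 7*g + 12)/(g - 7)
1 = 1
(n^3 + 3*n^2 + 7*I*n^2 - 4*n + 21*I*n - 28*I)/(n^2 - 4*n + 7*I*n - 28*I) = (n^2 + 3*n - 4)/(n - 4)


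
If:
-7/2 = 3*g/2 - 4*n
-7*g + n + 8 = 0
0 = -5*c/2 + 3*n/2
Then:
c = 219/265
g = 71/53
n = 73/53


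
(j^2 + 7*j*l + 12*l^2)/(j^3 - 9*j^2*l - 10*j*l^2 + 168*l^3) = (j + 3*l)/(j^2 - 13*j*l + 42*l^2)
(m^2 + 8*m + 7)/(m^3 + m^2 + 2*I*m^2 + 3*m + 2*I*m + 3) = (m + 7)/(m^2 + 2*I*m + 3)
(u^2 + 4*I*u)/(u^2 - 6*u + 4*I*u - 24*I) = u/(u - 6)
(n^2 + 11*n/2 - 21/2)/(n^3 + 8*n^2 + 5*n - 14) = (n - 3/2)/(n^2 + n - 2)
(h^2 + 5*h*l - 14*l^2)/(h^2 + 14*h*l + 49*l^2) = (h - 2*l)/(h + 7*l)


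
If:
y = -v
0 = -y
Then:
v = 0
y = 0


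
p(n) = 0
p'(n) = 0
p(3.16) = 0.00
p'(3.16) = 0.00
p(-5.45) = 0.00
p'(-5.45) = 0.00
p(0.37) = 0.00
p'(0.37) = 0.00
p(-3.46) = 0.00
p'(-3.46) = 0.00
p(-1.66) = 0.00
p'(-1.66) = 0.00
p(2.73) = 0.00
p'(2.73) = 0.00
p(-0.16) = 0.00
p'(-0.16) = 0.00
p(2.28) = 0.00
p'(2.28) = 0.00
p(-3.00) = 0.00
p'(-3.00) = 0.00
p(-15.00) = 0.00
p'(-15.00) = 0.00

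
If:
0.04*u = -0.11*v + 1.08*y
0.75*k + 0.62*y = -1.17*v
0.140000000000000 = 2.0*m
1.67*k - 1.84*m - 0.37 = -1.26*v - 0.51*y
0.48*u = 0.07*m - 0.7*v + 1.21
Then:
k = 0.59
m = 0.07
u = 3.14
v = -0.42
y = 0.07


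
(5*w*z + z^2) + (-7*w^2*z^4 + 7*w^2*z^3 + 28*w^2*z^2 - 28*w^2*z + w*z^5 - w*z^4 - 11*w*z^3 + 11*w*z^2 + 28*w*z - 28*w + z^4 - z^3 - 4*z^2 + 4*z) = -7*w^2*z^4 + 7*w^2*z^3 + 28*w^2*z^2 - 28*w^2*z + w*z^5 - w*z^4 - 11*w*z^3 + 11*w*z^2 + 33*w*z - 28*w + z^4 - z^3 - 3*z^2 + 4*z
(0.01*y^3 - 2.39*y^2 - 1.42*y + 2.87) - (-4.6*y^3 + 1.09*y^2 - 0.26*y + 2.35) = 4.61*y^3 - 3.48*y^2 - 1.16*y + 0.52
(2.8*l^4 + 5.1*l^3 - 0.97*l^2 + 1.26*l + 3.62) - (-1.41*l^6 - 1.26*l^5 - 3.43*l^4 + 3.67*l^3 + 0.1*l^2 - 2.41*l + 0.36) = 1.41*l^6 + 1.26*l^5 + 6.23*l^4 + 1.43*l^3 - 1.07*l^2 + 3.67*l + 3.26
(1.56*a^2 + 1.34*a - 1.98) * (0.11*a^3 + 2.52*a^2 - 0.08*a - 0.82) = 0.1716*a^5 + 4.0786*a^4 + 3.0342*a^3 - 6.376*a^2 - 0.9404*a + 1.6236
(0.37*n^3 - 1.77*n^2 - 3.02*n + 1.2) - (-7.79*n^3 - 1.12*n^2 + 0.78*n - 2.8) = 8.16*n^3 - 0.65*n^2 - 3.8*n + 4.0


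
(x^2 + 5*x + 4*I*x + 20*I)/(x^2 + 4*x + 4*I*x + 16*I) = (x + 5)/(x + 4)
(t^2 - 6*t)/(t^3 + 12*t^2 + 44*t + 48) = t*(t - 6)/(t^3 + 12*t^2 + 44*t + 48)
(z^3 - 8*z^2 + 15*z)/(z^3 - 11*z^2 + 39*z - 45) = z/(z - 3)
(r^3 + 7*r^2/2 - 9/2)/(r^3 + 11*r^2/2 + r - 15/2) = (r + 3)/(r + 5)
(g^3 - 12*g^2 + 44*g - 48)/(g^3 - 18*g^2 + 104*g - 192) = (g - 2)/(g - 8)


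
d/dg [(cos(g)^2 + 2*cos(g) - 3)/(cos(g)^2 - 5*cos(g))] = (7*sin(g) + 15*sin(g)/cos(g)^2 - 6*tan(g))/(cos(g) - 5)^2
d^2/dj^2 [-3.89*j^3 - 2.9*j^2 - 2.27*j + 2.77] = -23.34*j - 5.8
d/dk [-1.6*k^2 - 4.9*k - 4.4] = -3.2*k - 4.9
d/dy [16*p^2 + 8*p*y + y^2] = 8*p + 2*y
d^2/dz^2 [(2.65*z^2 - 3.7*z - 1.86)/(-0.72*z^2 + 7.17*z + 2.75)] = (-23.52456*z^3 - 25.6966559999999*z^2 - 13.6563839999999*z + 12.615958)/(0.373248*z^6 - 11.150784*z^5 + 106.766424*z^4 - 283.422213*z^3 - 407.788425*z^2 - 162.669375*z - 20.796875)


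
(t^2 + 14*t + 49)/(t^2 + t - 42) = (t + 7)/(t - 6)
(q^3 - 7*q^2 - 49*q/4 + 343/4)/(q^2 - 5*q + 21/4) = (2*q^2 - 7*q - 49)/(2*q - 3)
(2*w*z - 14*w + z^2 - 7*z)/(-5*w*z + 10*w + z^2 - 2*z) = (-2*w*z + 14*w - z^2 + 7*z)/(5*w*z - 10*w - z^2 + 2*z)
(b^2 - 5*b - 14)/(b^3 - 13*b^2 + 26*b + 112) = 1/(b - 8)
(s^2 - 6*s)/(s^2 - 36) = s/(s + 6)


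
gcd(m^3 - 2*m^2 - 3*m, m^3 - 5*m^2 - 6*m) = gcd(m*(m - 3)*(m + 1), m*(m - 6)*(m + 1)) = m^2 + m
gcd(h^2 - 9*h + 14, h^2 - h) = 1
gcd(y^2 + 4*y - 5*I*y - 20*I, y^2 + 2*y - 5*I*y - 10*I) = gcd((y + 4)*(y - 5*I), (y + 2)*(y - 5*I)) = y - 5*I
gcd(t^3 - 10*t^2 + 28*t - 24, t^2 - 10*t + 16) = t - 2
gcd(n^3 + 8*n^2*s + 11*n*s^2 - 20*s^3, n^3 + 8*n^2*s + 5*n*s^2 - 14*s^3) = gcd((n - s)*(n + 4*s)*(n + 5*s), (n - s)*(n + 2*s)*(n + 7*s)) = -n + s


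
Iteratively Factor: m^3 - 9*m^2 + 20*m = (m - 5)*(m^2 - 4*m) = (m - 5)*(m - 4)*(m)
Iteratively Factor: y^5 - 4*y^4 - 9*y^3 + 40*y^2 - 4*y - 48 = (y - 2)*(y^4 - 2*y^3 - 13*y^2 + 14*y + 24) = (y - 4)*(y - 2)*(y^3 + 2*y^2 - 5*y - 6) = (y - 4)*(y - 2)*(y + 3)*(y^2 - y - 2) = (y - 4)*(y - 2)*(y + 1)*(y + 3)*(y - 2)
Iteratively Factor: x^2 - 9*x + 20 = (x - 5)*(x - 4)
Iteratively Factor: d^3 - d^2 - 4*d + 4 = (d + 2)*(d^2 - 3*d + 2) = (d - 1)*(d + 2)*(d - 2)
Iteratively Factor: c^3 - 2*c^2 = (c - 2)*(c^2) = c*(c - 2)*(c)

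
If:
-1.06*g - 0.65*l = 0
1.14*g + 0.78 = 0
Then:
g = -0.68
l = 1.12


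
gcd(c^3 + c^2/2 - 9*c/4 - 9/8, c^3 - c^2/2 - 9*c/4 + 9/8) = c^2 - 9/4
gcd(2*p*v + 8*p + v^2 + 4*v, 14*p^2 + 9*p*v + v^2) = 2*p + v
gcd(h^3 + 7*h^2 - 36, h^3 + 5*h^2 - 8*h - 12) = h^2 + 4*h - 12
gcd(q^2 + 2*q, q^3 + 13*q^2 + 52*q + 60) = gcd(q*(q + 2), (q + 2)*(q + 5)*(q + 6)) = q + 2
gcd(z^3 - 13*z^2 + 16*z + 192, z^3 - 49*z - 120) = z^2 - 5*z - 24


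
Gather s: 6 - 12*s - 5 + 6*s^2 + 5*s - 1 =6*s^2 - 7*s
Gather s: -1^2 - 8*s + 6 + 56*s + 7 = 48*s + 12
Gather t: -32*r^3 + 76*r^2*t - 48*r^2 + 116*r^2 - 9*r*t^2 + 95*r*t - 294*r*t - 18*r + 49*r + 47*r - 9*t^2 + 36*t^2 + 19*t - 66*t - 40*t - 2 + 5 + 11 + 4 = -32*r^3 + 68*r^2 + 78*r + t^2*(27 - 9*r) + t*(76*r^2 - 199*r - 87) + 18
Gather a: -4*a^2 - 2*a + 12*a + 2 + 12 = -4*a^2 + 10*a + 14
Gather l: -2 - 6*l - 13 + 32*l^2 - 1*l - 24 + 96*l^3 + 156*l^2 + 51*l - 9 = 96*l^3 + 188*l^2 + 44*l - 48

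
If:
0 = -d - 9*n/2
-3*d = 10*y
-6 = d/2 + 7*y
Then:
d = 15/4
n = -5/6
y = -9/8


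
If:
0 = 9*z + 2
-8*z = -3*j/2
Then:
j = -32/27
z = -2/9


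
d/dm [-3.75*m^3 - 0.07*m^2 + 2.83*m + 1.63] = -11.25*m^2 - 0.14*m + 2.83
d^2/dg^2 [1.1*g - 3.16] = 0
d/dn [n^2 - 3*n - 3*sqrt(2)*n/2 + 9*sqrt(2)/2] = 2*n - 3 - 3*sqrt(2)/2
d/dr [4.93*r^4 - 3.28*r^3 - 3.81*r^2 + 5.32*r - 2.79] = 19.72*r^3 - 9.84*r^2 - 7.62*r + 5.32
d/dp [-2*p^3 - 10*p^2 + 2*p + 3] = -6*p^2 - 20*p + 2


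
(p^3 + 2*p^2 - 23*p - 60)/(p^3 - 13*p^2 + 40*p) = (p^2 + 7*p + 12)/(p*(p - 8))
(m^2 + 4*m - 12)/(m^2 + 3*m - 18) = (m - 2)/(m - 3)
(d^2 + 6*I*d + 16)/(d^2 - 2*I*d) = (d + 8*I)/d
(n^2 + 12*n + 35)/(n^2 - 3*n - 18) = (n^2 + 12*n + 35)/(n^2 - 3*n - 18)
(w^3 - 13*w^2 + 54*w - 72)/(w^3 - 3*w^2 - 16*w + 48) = (w - 6)/(w + 4)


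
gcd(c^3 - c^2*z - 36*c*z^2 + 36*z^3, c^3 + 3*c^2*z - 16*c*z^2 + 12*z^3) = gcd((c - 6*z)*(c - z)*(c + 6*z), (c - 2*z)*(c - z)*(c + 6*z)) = -c^2 - 5*c*z + 6*z^2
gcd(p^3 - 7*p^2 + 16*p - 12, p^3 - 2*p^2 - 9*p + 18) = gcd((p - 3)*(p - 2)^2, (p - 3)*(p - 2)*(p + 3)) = p^2 - 5*p + 6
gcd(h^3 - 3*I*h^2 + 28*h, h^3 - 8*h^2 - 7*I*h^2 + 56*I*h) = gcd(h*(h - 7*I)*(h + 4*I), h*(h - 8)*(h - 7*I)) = h^2 - 7*I*h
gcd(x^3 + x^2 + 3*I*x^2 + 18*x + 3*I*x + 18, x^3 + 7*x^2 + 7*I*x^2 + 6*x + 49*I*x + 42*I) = x + 1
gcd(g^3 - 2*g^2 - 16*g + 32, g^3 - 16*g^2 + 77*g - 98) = g - 2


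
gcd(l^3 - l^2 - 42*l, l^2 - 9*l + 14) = l - 7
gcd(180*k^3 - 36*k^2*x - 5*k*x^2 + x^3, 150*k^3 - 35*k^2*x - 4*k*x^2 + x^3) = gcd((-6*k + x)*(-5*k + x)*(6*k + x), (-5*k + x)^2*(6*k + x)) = -30*k^2 + k*x + x^2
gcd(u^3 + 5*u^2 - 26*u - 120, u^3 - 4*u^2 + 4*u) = 1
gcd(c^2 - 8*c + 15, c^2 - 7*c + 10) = c - 5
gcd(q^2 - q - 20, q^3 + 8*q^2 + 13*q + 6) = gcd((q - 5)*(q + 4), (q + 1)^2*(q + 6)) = 1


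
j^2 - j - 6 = (j - 3)*(j + 2)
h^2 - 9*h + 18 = (h - 6)*(h - 3)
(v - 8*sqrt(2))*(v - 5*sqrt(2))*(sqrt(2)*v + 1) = sqrt(2)*v^3 - 25*v^2 + 67*sqrt(2)*v + 80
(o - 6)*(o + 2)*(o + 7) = o^3 + 3*o^2 - 40*o - 84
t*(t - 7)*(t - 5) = t^3 - 12*t^2 + 35*t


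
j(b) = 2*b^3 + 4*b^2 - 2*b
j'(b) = 6*b^2 + 8*b - 2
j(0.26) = -0.21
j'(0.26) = 0.49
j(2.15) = 34.07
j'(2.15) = 42.94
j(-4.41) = -84.92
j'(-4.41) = 79.41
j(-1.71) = 5.12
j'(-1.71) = 1.86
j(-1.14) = 4.52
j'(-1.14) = -3.32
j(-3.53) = -31.07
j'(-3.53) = 44.53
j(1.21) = 6.98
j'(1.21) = 16.46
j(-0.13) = 0.32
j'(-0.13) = -2.94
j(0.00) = 0.00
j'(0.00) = -2.00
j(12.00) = 4008.00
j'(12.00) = 958.00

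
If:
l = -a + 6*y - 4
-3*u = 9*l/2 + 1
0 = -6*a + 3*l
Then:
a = 2*y - 4/3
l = 4*y - 8/3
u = 11/3 - 6*y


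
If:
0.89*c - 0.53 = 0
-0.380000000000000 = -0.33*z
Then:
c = 0.60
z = 1.15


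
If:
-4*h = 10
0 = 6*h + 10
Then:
No Solution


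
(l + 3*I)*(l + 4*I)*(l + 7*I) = l^3 + 14*I*l^2 - 61*l - 84*I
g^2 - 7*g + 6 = (g - 6)*(g - 1)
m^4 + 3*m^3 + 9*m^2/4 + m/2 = m*(m + 1/2)^2*(m + 2)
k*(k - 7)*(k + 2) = k^3 - 5*k^2 - 14*k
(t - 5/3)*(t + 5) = t^2 + 10*t/3 - 25/3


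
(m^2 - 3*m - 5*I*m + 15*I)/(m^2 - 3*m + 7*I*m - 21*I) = (m - 5*I)/(m + 7*I)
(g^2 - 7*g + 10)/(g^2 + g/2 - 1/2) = 2*(g^2 - 7*g + 10)/(2*g^2 + g - 1)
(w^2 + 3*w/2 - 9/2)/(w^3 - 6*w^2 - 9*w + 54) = (w - 3/2)/(w^2 - 9*w + 18)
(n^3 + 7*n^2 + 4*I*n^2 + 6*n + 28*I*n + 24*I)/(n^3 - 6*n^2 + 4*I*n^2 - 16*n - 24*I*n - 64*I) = (n^2 + 7*n + 6)/(n^2 - 6*n - 16)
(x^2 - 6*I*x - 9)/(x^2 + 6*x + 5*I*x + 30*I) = (x^2 - 6*I*x - 9)/(x^2 + x*(6 + 5*I) + 30*I)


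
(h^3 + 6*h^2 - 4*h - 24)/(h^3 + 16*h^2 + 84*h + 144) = (h^2 - 4)/(h^2 + 10*h + 24)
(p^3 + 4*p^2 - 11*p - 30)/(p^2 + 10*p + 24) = (p^3 + 4*p^2 - 11*p - 30)/(p^2 + 10*p + 24)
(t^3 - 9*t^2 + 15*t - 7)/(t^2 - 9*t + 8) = (t^2 - 8*t + 7)/(t - 8)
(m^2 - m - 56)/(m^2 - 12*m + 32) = (m + 7)/(m - 4)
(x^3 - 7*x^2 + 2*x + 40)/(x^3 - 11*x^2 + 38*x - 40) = (x + 2)/(x - 2)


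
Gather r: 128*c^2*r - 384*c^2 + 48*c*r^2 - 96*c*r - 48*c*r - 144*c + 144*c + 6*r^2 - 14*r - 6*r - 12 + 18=-384*c^2 + r^2*(48*c + 6) + r*(128*c^2 - 144*c - 20) + 6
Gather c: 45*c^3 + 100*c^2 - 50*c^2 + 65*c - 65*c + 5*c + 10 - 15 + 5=45*c^3 + 50*c^2 + 5*c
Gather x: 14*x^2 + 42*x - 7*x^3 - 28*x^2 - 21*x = -7*x^3 - 14*x^2 + 21*x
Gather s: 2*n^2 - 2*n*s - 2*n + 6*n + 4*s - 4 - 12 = 2*n^2 + 4*n + s*(4 - 2*n) - 16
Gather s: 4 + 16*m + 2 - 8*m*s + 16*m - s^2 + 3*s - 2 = 32*m - s^2 + s*(3 - 8*m) + 4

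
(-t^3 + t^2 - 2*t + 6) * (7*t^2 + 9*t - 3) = -7*t^5 - 2*t^4 - 2*t^3 + 21*t^2 + 60*t - 18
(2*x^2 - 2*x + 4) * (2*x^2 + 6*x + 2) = 4*x^4 + 8*x^3 + 20*x + 8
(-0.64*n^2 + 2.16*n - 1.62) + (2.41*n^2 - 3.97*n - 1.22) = 1.77*n^2 - 1.81*n - 2.84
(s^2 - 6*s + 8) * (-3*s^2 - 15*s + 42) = -3*s^4 + 3*s^3 + 108*s^2 - 372*s + 336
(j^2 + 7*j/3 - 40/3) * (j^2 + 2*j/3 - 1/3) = j^4 + 3*j^3 - 109*j^2/9 - 29*j/3 + 40/9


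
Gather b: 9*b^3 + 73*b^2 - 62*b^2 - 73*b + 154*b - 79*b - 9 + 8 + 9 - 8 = 9*b^3 + 11*b^2 + 2*b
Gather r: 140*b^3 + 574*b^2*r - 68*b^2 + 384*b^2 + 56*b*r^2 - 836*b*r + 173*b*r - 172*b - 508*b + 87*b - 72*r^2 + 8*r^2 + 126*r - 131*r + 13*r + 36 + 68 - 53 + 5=140*b^3 + 316*b^2 - 593*b + r^2*(56*b - 64) + r*(574*b^2 - 663*b + 8) + 56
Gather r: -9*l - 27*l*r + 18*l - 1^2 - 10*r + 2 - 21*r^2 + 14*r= 9*l - 21*r^2 + r*(4 - 27*l) + 1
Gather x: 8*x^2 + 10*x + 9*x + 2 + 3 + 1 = 8*x^2 + 19*x + 6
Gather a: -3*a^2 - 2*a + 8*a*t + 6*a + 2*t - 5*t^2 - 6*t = -3*a^2 + a*(8*t + 4) - 5*t^2 - 4*t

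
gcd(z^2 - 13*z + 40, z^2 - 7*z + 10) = z - 5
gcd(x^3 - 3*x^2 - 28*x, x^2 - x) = x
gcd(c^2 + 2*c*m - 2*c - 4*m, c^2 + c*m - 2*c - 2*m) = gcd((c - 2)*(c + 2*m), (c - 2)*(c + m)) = c - 2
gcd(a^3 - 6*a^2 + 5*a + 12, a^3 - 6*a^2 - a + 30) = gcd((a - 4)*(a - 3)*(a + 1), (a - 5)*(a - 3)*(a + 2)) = a - 3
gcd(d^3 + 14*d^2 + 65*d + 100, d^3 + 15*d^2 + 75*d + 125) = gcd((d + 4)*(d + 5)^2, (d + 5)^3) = d^2 + 10*d + 25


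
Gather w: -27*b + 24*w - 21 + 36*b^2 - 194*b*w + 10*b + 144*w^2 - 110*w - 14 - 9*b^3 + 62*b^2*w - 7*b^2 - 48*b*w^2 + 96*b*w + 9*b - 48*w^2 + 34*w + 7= -9*b^3 + 29*b^2 - 8*b + w^2*(96 - 48*b) + w*(62*b^2 - 98*b - 52) - 28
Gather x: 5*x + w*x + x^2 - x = x^2 + x*(w + 4)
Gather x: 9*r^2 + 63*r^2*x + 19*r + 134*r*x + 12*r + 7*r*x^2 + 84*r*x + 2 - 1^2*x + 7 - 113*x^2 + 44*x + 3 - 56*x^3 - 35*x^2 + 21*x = 9*r^2 + 31*r - 56*x^3 + x^2*(7*r - 148) + x*(63*r^2 + 218*r + 64) + 12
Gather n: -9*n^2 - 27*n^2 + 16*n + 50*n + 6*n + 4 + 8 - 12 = -36*n^2 + 72*n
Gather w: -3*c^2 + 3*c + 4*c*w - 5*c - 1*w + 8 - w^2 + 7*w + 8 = -3*c^2 - 2*c - w^2 + w*(4*c + 6) + 16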